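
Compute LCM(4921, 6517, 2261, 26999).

118876597

4921 = 7 · 19 · 37; 6517 = 7³ · 19; 2261 = 7 · 17 · 19; 26999 = 7² · 19 · 29
lcm takes max exponent of each prime: 7³ · 17 · 19 · 29 · 37 = 118876597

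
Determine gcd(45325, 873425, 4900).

1225

45325 = 5² · 7² · 37; 873425 = 5² · 7² · 23 · 31; 4900 = 2² · 5² · 7²
gcd takes min exponent of each prime: 5² · 7² = 1225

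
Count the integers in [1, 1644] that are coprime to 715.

1104

Prime factors of 715: 5, 11, 13. Count integers ≤ 1644 divisible by none of them.
By inclusion–exclusion: 1644 − ⌊1644/5⌋ − ⌊1644/11⌋ − ⌊1644/13⌋ + ⌊1644/55⌋ + ⌊1644/65⌋ + ⌊1644/143⌋ − ⌊1644/715⌋ = 1104.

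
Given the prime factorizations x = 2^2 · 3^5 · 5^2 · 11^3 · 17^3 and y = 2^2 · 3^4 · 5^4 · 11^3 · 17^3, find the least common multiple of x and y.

max exponent per prime: 2^2 · 3^5 · 5^4 · 11^3 · 17^3 = 3972565822500

3972565822500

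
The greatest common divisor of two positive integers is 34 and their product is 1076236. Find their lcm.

gcd·lcm = product, so lcm = 1076236/34 = 31654.

31654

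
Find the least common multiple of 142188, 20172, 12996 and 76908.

2380217309028

142188 = 2² · 3 · 17² · 41; 20172 = 2² · 3 · 41²; 12996 = 2² · 3² · 19²; 76908 = 2² · 3 · 13 · 17 · 29
lcm takes max exponent of each prime: 2² · 3² · 13 · 17² · 19² · 29 · 41² = 2380217309028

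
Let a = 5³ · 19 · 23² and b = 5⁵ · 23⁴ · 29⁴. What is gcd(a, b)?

min exponent per shared prime: 5³ · 23² = 66125

66125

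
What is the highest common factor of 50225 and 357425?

25

Euclid: 357425 = 7·50225 + 5850; 50225 = 8·5850 + 3425; 5850 = 1·3425 + 2425; 3425 = 1·2425 + 1000; 2425 = 2·1000 + 425; 1000 = 2·425 + 150; 425 = 2·150 + 125; 150 = 1·125 + 25; 125 = 5·25 + 0. Last nonzero remainder: 25.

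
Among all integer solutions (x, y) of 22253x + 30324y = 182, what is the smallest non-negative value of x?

Reduce mod 30324: 22253x ≡ 182 (mod 30324). With g = gcd(22253, 30324) = 7 dividing 182, divide through: 3179x ≡ 26 (mod 4332).
Since gcd(3179, 4332) = 1, x ≡ 26·(3179)⁻¹ ≡ 2506 (mod 4332). Smallest non-negative: 2506.

2506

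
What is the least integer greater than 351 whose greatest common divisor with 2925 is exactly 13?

Multiples of 13 above 351: 13·28, 13·29, … . Need the cofactor coprime to 2925/13 = 225.
Checking s = 28, 29, … the first with gcd(s, 225) = 1 is s = 28, giving 364.

364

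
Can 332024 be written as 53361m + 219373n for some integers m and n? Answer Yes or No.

Yes

By Bézout, 53361m + 219373n = 332024 has integer solutions iff gcd(53361, 219373) | 332024.
Euclid: 219373 = 4·53361 + 5929; 53361 = 9·5929 + 0. gcd = 5929; 332024 mod 5929 = 0. Yes.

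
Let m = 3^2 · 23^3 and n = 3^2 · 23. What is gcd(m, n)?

min exponent per shared prime: 3^2 · 23 = 207

207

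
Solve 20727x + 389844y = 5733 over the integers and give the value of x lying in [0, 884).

gcd(20727, 389844) = 441 (Euclid: 389844 = 18·20727 + 16758; 20727 = 1·16758 + 3969; 16758 = 4·3969 + 882; 3969 = 4·882 + 441; 882 = 2·441 + 0), and 441 | 5733.
Extended Euclid: 20727·(395) + 389844·(-21) = 441. Scale by 13: x₀ = 5135.
General solution x = x₀ + 884t; reducing mod 884 gives x = 715 (and y = -38).

715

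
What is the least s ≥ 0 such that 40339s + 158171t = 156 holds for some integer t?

1788

gcd(40339, 158171) = 13 (Euclid: 158171 = 3·40339 + 37154; 40339 = 1·37154 + 3185; 37154 = 11·3185 + 2119; 3185 = 1·2119 + 1066; 2119 = 1·1066 + 1053; 1066 = 1·1053 + 13; 1053 = 81·13 + 0), and 13 | 156.
Extended Euclid: 40339·(149) + 158171·(-38) = 13. Scale by 12: s₀ = 1788.
General solution s = s₀ + 12167k; reducing mod 12167 gives s = 1788 (and t = -456).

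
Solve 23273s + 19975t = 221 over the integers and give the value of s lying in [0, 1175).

527

Euclid: 23273 = 1·19975 + 3298; 19975 = 6·3298 + 187; 3298 = 17·187 + 119; 187 = 1·119 + 68; 119 = 1·68 + 51; 68 = 1·51 + 17; 51 = 3·17 + 0 → gcd = 17; 221 = 17·13.
Back-substitution yields 23273·(-321) + 19975·(374) = 17, so one solution is s = -321·13 = -4173, t = 374·13 = 4862.
Solutions in s differ by 19975/17 = 1175; the one in [0, 1175) is -4173 mod 1175 = 527.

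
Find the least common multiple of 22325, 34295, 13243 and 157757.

22325 = 5² · 19 · 47; 34295 = 5 · 19³; 13243 = 17 · 19 · 41; 157757 = 19³ · 23
lcm takes max exponent of each prime: 5² · 17 · 19³ · 23 · 41 · 47 = 129199039075

129199039075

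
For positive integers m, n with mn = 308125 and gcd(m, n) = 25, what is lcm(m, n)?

gcd·lcm = product, so lcm = 308125/25 = 12325.

12325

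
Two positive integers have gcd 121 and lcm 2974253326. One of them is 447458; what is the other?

804287

m·n = gcd·lcm = 121·2974253326 = 359884652446, so n = 359884652446/447458 = 804287.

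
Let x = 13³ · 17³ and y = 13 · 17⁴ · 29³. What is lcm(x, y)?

max exponent per prime: 13³ · 17⁴ · 29³ = 4475275090793

4475275090793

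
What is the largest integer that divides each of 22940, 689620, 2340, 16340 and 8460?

20

gcd(22940, 689620): 689620 = 30·22940 + 1420; 22940 = 16·1420 + 220; 1420 = 6·220 + 100; 220 = 2·100 + 20; 100 = 5·20 + 0 → 20
gcd(20, 2340): 2340 = 117·20 + 0 → 20
gcd(20, 16340): 16340 = 817·20 + 0 → 20
gcd(20, 8460): 8460 = 423·20 + 0 → 20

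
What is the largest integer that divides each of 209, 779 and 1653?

19

209 = 11 · 19; 779 = 19 · 41; 1653 = 3 · 19 · 29
gcd takes min exponent of each prime: 19 = 19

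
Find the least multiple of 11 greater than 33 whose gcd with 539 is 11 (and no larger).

44

539 = 11·49. Any m with gcd(m, 539) = 11 is a multiple of 11, say 11s, with s coprime to 49.
Need s > 33/11, so s ≥ 4. First s ≥ 4 with gcd(s, 49) = 1 is s = 4. Thus m = 11·4 = 44.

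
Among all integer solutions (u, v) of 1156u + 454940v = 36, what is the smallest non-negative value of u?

75561

Reduce mod 454940: 1156u ≡ 36 (mod 454940). With g = gcd(1156, 454940) = 4 dividing 36, divide through: 289u ≡ 9 (mod 113735).
Since gcd(289, 113735) = 1, u ≡ 9·(289)⁻¹ ≡ 75561 (mod 113735). Smallest non-negative: 75561.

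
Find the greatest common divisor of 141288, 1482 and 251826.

141288 = 2³ · 3 · 7 · 29²; 1482 = 2 · 3 · 13 · 19; 251826 = 2 · 3 · 19 · 47²
gcd takes min exponent of each prime: 2 · 3 = 6

6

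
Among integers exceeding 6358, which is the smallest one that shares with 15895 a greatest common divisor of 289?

6647

15895 = 289·55. Any a with gcd(a, 15895) = 289 is a multiple of 289, say 289s, with s coprime to 55.
Need s > 6358/289, so s ≥ 23. First s ≥ 23 with gcd(s, 55) = 1 is s = 23. Thus a = 289·23 = 6647.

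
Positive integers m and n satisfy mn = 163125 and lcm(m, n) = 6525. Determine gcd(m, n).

25

gcd·lcm = product, so gcd = 163125/6525 = 25.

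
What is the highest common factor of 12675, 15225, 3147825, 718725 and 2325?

gcd(12675, 15225): 15225 = 1·12675 + 2550; 12675 = 4·2550 + 2475; 2550 = 1·2475 + 75; 2475 = 33·75 + 0 → 75
gcd(75, 3147825): 3147825 = 41971·75 + 0 → 75
gcd(75, 718725): 718725 = 9583·75 + 0 → 75
gcd(75, 2325): 2325 = 31·75 + 0 → 75

75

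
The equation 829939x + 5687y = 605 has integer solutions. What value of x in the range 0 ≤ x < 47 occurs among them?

Reduce mod 5687: 829939x ≡ 605 (mod 5687). With g = gcd(829939, 5687) = 121 dividing 605, divide through: 6859x ≡ 5 (mod 47).
Since gcd(6859, 47) = 1, x ≡ 5·(6859)⁻¹ ≡ 14 (mod 47). Smallest non-negative: 14.

14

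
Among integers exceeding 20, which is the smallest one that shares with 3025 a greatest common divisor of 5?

3025 = 5·605. Any m with gcd(m, 3025) = 5 is a multiple of 5, say 5s, with s coprime to 605.
Need s > 20/5, so s ≥ 5. First s ≥ 5 with gcd(s, 605) = 1 is s = 6. Thus m = 5·6 = 30.

30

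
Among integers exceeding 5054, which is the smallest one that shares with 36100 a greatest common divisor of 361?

Multiples of 361 above 5054: 361·15, 361·16, … . Need the cofactor coprime to 36100/361 = 100.
Checking s = 15, 16, … the first with gcd(s, 100) = 1 is s = 17, giving 6137.

6137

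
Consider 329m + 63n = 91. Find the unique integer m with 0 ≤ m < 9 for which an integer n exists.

2

gcd(329, 63) = 7 (Euclid: 329 = 5·63 + 14; 63 = 4·14 + 7; 14 = 2·7 + 0), and 7 | 91.
Extended Euclid: 329·(-4) + 63·(21) = 7. Scale by 13: m₀ = -52.
General solution m = m₀ + 9t; reducing mod 9 gives m = 2 (and n = -9).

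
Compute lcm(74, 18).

666

gcd first: 74 = 4·18 + 2; 18 = 9·2 + 0 → gcd = 2
lcm = 74·18/gcd = 1332/2 = 666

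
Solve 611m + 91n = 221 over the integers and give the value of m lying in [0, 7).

2

gcd(611, 91) = 13 (Euclid: 611 = 6·91 + 65; 91 = 1·65 + 26; 65 = 2·26 + 13; 26 = 2·13 + 0), and 13 | 221.
Extended Euclid: 611·(3) + 91·(-20) = 13. Scale by 17: m₀ = 51.
General solution m = m₀ + 7t; reducing mod 7 gives m = 2 (and n = -11).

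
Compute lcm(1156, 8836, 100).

1156 = 2² · 17²; 8836 = 2² · 47²; 100 = 2² · 5²
lcm takes max exponent of each prime: 2² · 5² · 17² · 47² = 63840100

63840100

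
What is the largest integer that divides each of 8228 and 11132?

Euclid: 11132 = 1·8228 + 2904; 8228 = 2·2904 + 2420; 2904 = 1·2420 + 484; 2420 = 5·484 + 0. Last nonzero remainder: 484.

484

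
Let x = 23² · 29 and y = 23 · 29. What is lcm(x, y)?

15341

max exponent per prime: 23² · 29 = 15341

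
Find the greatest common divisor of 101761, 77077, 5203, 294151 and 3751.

101761 = 11² · 29²; 77077 = 7² · 11² · 13; 5203 = 11² · 43; 294151 = 11³ · 13 · 17; 3751 = 11² · 31
gcd takes min exponent of each prime: 11² = 121

121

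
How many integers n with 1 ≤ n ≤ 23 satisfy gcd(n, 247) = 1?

Prime factors of 247: 13, 19. Count integers ≤ 23 divisible by none of them.
By inclusion–exclusion: 23 − ⌊23/13⌋ − ⌊23/19⌋ + ⌊23/247⌋ = 21.

21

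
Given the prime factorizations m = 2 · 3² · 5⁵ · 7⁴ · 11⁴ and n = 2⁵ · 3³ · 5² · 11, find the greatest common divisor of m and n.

4950

min exponent per shared prime: 2 · 3² · 5² · 11 = 4950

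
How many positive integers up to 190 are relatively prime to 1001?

137

Prime factors of 1001: 7, 11, 13. Count integers ≤ 190 divisible by none of them.
By inclusion–exclusion: 190 − ⌊190/7⌋ − ⌊190/11⌋ − ⌊190/13⌋ + ⌊190/77⌋ + ⌊190/91⌋ + ⌊190/143⌋ − ⌊190/1001⌋ = 137.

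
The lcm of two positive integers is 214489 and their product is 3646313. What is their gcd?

gcd·lcm = product, so gcd = 3646313/214489 = 17.

17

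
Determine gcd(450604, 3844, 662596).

4

450604 = 2² · 7² · 11² · 19; 3844 = 2² · 31²; 662596 = 2² · 11² · 37²
gcd takes min exponent of each prime: 2² = 4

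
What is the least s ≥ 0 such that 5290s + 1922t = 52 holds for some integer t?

gcd(5290, 1922) = 2 (Euclid: 5290 = 2·1922 + 1446; 1922 = 1·1446 + 476; 1446 = 3·476 + 18; 476 = 26·18 + 8; 18 = 2·8 + 2; 8 = 4·2 + 0), and 2 | 52.
Extended Euclid: 5290·(214) + 1922·(-589) = 2. Scale by 26: s₀ = 5564.
General solution s = s₀ + 961k; reducing mod 961 gives s = 759 (and t = -2089).

759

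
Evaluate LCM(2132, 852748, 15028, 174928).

2132 = 2² · 13 · 41; 852748 = 2² · 13 · 23² · 31; 15028 = 2² · 13 · 17²; 174928 = 2⁴ · 13 · 29²
lcm takes max exponent of each prime: 2⁴ · 13 · 17² · 23² · 29² · 31 · 41 = 33990565978928

33990565978928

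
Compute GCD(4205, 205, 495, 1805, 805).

5

gcd(4205, 205): 4205 = 20·205 + 105; 205 = 1·105 + 100; 105 = 1·100 + 5; 100 = 20·5 + 0 → 5
gcd(5, 495): 495 = 99·5 + 0 → 5
gcd(5, 1805): 1805 = 361·5 + 0 → 5
gcd(5, 805): 805 = 161·5 + 0 → 5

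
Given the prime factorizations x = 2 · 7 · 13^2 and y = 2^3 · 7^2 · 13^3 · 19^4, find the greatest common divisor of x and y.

min exponent per shared prime: 2 · 7 · 13^2 = 2366

2366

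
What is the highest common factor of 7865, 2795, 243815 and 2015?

gcd(7865, 2795): 7865 = 2·2795 + 2275; 2795 = 1·2275 + 520; 2275 = 4·520 + 195; 520 = 2·195 + 130; 195 = 1·130 + 65; 130 = 2·65 + 0 → 65
gcd(65, 243815): 243815 = 3751·65 + 0 → 65
gcd(65, 2015): 2015 = 31·65 + 0 → 65

65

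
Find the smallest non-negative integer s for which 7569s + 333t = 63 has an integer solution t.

3

gcd(7569, 333) = 9 (Euclid: 7569 = 22·333 + 243; 333 = 1·243 + 90; 243 = 2·90 + 63; 90 = 1·63 + 27; 63 = 2·27 + 9; 27 = 3·9 + 0), and 9 | 63.
Extended Euclid: 7569·(11) + 333·(-250) = 9. Scale by 7: s₀ = 77.
General solution s = s₀ + 37k; reducing mod 37 gives s = 3 (and t = -68).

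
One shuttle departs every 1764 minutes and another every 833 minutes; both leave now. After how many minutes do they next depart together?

29988

gcd first: 1764 = 2·833 + 98; 833 = 8·98 + 49; 98 = 2·49 + 0 → gcd = 49
lcm = 1764·833/gcd = 1469412/49 = 29988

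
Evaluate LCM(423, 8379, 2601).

113811957

lcm(423, 8379) = 423·8379/gcd = 3544317/9 = 393813
lcm(393813, 2601) = 393813·2601/gcd = 1024307613/9 = 113811957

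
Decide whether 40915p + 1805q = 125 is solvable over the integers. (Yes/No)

Yes

By Bézout, 40915p + 1805q = 125 has integer solutions iff gcd(40915, 1805) | 125.
Euclid: 40915 = 22·1805 + 1205; 1805 = 1·1205 + 600; 1205 = 2·600 + 5; 600 = 120·5 + 0. gcd = 5; 125 mod 5 = 0. Yes.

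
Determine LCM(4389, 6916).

gcd first: 6916 = 1·4389 + 2527; 4389 = 1·2527 + 1862; 2527 = 1·1862 + 665; 1862 = 2·665 + 532; 665 = 1·532 + 133; 532 = 4·133 + 0 → gcd = 133
lcm = 4389·6916/gcd = 30354324/133 = 228228

228228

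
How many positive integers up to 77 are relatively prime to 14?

14 = 2·7. Inclusion–exclusion on these primes:
77 − ⌊77/2⌋ − ⌊77/7⌋ + ⌊77/14⌋ = 33

33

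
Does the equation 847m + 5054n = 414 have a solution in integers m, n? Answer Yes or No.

No

gcd(847, 5054): 5054 = 5·847 + 819; 847 = 1·819 + 28; 819 = 29·28 + 7; 28 = 4·7 + 0 → 7
7 does not divide 414, so a solution does not exist.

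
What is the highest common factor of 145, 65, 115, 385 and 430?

5

gcd(145, 65): 145 = 2·65 + 15; 65 = 4·15 + 5; 15 = 3·5 + 0 → 5
gcd(5, 115): 115 = 23·5 + 0 → 5
gcd(5, 385): 385 = 77·5 + 0 → 5
gcd(5, 430): 430 = 86·5 + 0 → 5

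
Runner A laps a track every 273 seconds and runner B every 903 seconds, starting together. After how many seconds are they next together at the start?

gcd first: 903 = 3·273 + 84; 273 = 3·84 + 21; 84 = 4·21 + 0 → gcd = 21
lcm = 273·903/gcd = 246519/21 = 11739

11739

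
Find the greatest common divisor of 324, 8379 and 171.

9

gcd(324, 8379): 8379 = 25·324 + 279; 324 = 1·279 + 45; 279 = 6·45 + 9; 45 = 5·9 + 0 → 9
gcd(9, 171): 171 = 19·9 + 0 → 9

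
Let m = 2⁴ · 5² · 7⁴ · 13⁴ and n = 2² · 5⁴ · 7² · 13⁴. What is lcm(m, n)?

max exponent per prime: 2⁴ · 5⁴ · 7⁴ · 13⁴ = 685749610000

685749610000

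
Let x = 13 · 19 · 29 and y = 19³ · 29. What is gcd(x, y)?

min exponent per shared prime: 19 · 29 = 551

551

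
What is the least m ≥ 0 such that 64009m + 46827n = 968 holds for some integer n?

Euclid: 64009 = 1·46827 + 17182; 46827 = 2·17182 + 12463; 17182 = 1·12463 + 4719; 12463 = 2·4719 + 3025; 4719 = 1·3025 + 1694; 3025 = 1·1694 + 1331; 1694 = 1·1331 + 363; 1331 = 3·363 + 242; 363 = 1·242 + 121; 242 = 2·121 + 0 → gcd = 121; 968 = 121·8.
Back-substitution yields 64009·(139) + 46827·(-190) = 121, so one solution is m = 139·8 = 1112, n = -190·8 = -1520.
Solutions in m differ by 46827/121 = 387; the one in [0, 387) is 1112 mod 387 = 338.

338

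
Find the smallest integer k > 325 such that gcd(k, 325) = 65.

gcd(k, 325) = 65 forces 65 | k; write k = 65s. Then gcd(65s, 65·5) = 65·gcd(s, 5), so need gcd(s, 5) = 1.
65s > 325 gives s ≥ 6. The least s ≥ 6 coprime to 5 is 6, so k = 65·6 = 390.

390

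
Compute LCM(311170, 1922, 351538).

311170 = 2 · 5 · 29² · 37; 1922 = 2 · 31²; 351538 = 2 · 11 · 19 · 29²
lcm takes max exponent of each prime: 2 · 5 · 11 · 19 · 29² · 31² · 37 = 62498183330

62498183330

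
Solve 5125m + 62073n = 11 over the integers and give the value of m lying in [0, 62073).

13541

Reduce mod 62073: 5125m ≡ 11 (mod 62073). With g = gcd(5125, 62073) = 1 dividing 11, divide through: 5125m ≡ 11 (mod 62073).
Since gcd(5125, 62073) = 1, m ≡ 11·(5125)⁻¹ ≡ 13541 (mod 62073). Smallest non-negative: 13541.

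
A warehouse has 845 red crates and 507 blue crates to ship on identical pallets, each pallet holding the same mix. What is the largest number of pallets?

169

845 = 5 · 13²
507 = 3 · 13²
Common: 13² = 169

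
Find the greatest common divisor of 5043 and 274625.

Euclid: 274625 = 54·5043 + 2303; 5043 = 2·2303 + 437; 2303 = 5·437 + 118; 437 = 3·118 + 83; 118 = 1·83 + 35; 83 = 2·35 + 13; 35 = 2·13 + 9; 13 = 1·9 + 4; 9 = 2·4 + 1; 4 = 4·1 + 0. Last nonzero remainder: 1.

1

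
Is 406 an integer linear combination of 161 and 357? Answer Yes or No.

By Bézout, 161p − 357q = 406 has integer solutions iff gcd(161, 357) | 406.
Euclid: 357 = 2·161 + 35; 161 = 4·35 + 21; 35 = 1·21 + 14; 21 = 1·14 + 7; 14 = 2·7 + 0. gcd = 7; 406 mod 7 = 0. Yes.

Yes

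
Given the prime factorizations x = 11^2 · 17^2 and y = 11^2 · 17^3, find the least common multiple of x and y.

max exponent per prime: 11^2 · 17^3 = 594473

594473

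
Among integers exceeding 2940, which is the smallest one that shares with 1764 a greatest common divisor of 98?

3038

Multiples of 98 above 2940: 98·31, 98·32, … . Need the cofactor coprime to 1764/98 = 18.
Checking s = 31, 32, … the first with gcd(s, 18) = 1 is s = 31, giving 3038.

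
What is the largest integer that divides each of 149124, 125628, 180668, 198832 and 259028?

4

gcd(149124, 125628): 149124 = 1·125628 + 23496; 125628 = 5·23496 + 8148; 23496 = 2·8148 + 7200; 8148 = 1·7200 + 948; 7200 = 7·948 + 564; 948 = 1·564 + 384; 564 = 1·384 + 180; 384 = 2·180 + 24; 180 = 7·24 + 12; 24 = 2·12 + 0 → 12
gcd(12, 180668): 180668 = 15055·12 + 8; 12 = 1·8 + 4; 8 = 2·4 + 0 → 4
gcd(4, 198832): 198832 = 49708·4 + 0 → 4
gcd(4, 259028): 259028 = 64757·4 + 0 → 4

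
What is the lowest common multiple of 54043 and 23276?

54043 = 11 · 17³; 23276 = 2² · 11 · 23²
max exponents: 2² · 11 · 17³ · 23² = 114354988

114354988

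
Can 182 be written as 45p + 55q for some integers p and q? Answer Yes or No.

No

gcd(45, 55): 55 = 1·45 + 10; 45 = 4·10 + 5; 10 = 2·5 + 0 → 5
5 does not divide 182, so a solution does not exist.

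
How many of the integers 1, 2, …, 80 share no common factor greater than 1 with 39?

50

Prime factors of 39: 3, 13. Count integers ≤ 80 divisible by none of them.
By inclusion–exclusion: 80 − ⌊80/3⌋ − ⌊80/13⌋ + ⌊80/39⌋ = 50.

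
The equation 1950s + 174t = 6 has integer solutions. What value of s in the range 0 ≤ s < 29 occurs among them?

5

Euclid: 1950 = 11·174 + 36; 174 = 4·36 + 30; 36 = 1·30 + 6; 30 = 5·6 + 0 → gcd = 6; 6 = 6·1.
Back-substitution yields 1950·(5) + 174·(-56) = 6, so one solution is s = 5·1 = 5, t = -56·1 = -56.
Solutions in s differ by 174/6 = 29; the one in [0, 29) is 5 mod 29 = 5.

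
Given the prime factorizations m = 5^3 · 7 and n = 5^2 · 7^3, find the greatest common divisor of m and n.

175

min exponent per shared prime: 5^2 · 7 = 175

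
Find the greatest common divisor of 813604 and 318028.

813604 = 2² · 11² · 41²
318028 = 2² · 43³
Common: 2² = 4

4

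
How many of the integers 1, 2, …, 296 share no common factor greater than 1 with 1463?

Prime factors of 1463: 7, 11, 19. Count integers ≤ 296 divisible by none of them.
By inclusion–exclusion: 296 − ⌊296/7⌋ − ⌊296/11⌋ − ⌊296/19⌋ + ⌊296/77⌋ + ⌊296/133⌋ + ⌊296/209⌋ − ⌊296/1463⌋ = 219.

219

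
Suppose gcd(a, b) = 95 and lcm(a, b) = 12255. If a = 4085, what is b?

Using ab = gcd(a,b)·lcm(a,b) = 95·12255 = 1164225, we get b = 1164225/4085 = 285.

285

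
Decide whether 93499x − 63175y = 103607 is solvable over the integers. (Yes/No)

Yes

By Bézout, 93499x − 63175y = 103607 has integer solutions iff gcd(93499, 63175) | 103607.
Euclid: 93499 = 1·63175 + 30324; 63175 = 2·30324 + 2527; 30324 = 12·2527 + 0. gcd = 2527; 103607 mod 2527 = 0. Yes.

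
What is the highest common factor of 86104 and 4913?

86104 = 2³ · 47 · 229
4913 = 17³
Common: 1 = 1

1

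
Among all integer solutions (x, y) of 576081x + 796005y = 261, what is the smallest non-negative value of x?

Euclid: 796005 = 1·576081 + 219924; 576081 = 2·219924 + 136233; 219924 = 1·136233 + 83691; 136233 = 1·83691 + 52542; 83691 = 1·52542 + 31149; 52542 = 1·31149 + 21393; 31149 = 1·21393 + 9756; 21393 = 2·9756 + 1881; 9756 = 5·1881 + 351; 1881 = 5·351 + 126; 351 = 2·126 + 99; 126 = 1·99 + 27; 99 = 3·27 + 18; 27 = 1·18 + 9; 18 = 2·9 + 0 → gcd = 9; 261 = 9·29.
Back-substitution yields 576081·(31739) + 796005·(-22970) = 9, so one solution is x = 31739·29 = 920431, y = -22970·29 = -666130.
Solutions in x differ by 796005/9 = 88445; the one in [0, 88445) is 920431 mod 88445 = 35981.

35981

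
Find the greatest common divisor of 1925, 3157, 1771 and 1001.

gcd(1925, 3157): 3157 = 1·1925 + 1232; 1925 = 1·1232 + 693; 1232 = 1·693 + 539; 693 = 1·539 + 154; 539 = 3·154 + 77; 154 = 2·77 + 0 → 77
gcd(77, 1771): 1771 = 23·77 + 0 → 77
gcd(77, 1001): 1001 = 13·77 + 0 → 77

77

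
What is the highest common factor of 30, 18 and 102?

6

gcd(30, 18): 30 = 1·18 + 12; 18 = 1·12 + 6; 12 = 2·6 + 0 → 6
gcd(6, 102): 102 = 17·6 + 0 → 6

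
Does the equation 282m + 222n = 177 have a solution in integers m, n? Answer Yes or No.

By Bézout, 282m + 222n = 177 has integer solutions iff gcd(282, 222) | 177.
Euclid: 282 = 1·222 + 60; 222 = 3·60 + 42; 60 = 1·42 + 18; 42 = 2·18 + 6; 18 = 3·6 + 0. gcd = 6; 177 mod 6 = 3. No.

No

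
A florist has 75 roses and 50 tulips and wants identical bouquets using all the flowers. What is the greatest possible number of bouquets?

25

75 = 3 · 5²
50 = 2 · 5²
Common: 5² = 25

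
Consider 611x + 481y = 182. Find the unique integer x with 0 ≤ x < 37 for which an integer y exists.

31

Euclid: 611 = 1·481 + 130; 481 = 3·130 + 91; 130 = 1·91 + 39; 91 = 2·39 + 13; 39 = 3·13 + 0 → gcd = 13; 182 = 13·14.
Back-substitution yields 611·(-11) + 481·(14) = 13, so one solution is x = -11·14 = -154, y = 14·14 = 196.
Solutions in x differ by 481/13 = 37; the one in [0, 37) is -154 mod 37 = 31.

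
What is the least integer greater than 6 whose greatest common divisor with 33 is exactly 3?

gcd(x, 33) = 3 forces 3 | x; write x = 3s. Then gcd(3s, 3·11) = 3·gcd(s, 11), so need gcd(s, 11) = 1.
3s > 6 gives s ≥ 3. The least s ≥ 3 coprime to 11 is 3, so x = 3·3 = 9.

9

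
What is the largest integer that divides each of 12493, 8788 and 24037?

13

gcd(12493, 8788): 12493 = 1·8788 + 3705; 8788 = 2·3705 + 1378; 3705 = 2·1378 + 949; 1378 = 1·949 + 429; 949 = 2·429 + 91; 429 = 4·91 + 65; 91 = 1·65 + 26; 65 = 2·26 + 13; 26 = 2·13 + 0 → 13
gcd(13, 24037): 24037 = 1849·13 + 0 → 13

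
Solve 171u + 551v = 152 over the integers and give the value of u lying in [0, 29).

gcd(171, 551) = 19 (Euclid: 551 = 3·171 + 38; 171 = 4·38 + 19; 38 = 2·19 + 0), and 19 | 152.
Extended Euclid: 171·(13) + 551·(-4) = 19. Scale by 8: u₀ = 104.
General solution u = u₀ + 29t; reducing mod 29 gives u = 17 (and v = -5).

17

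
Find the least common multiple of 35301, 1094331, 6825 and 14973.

35301 = 3 · 7 · 41²; 1094331 = 3 · 7 · 31 · 41²; 6825 = 3 · 5² · 7 · 13; 14973 = 3 · 7 · 23 · 31
lcm takes max exponent of each prime: 3 · 5² · 7 · 13 · 23 · 31 · 41² = 8180124225

8180124225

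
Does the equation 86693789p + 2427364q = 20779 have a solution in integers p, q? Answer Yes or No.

By Bézout, 86693789p + 2427364q = 20779 has integer solutions iff gcd(86693789, 2427364) | 20779.
Euclid: 86693789 = 35·2427364 + 1736049; 2427364 = 1·1736049 + 691315; 1736049 = 2·691315 + 353419; 691315 = 1·353419 + 337896; 353419 = 1·337896 + 15523; 337896 = 21·15523 + 11913; 15523 = 1·11913 + 3610; 11913 = 3·3610 + 1083; 3610 = 3·1083 + 361; 1083 = 3·361 + 0. gcd = 361; 20779 mod 361 = 202. No.

No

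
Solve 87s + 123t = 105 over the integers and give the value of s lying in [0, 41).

21

gcd(87, 123) = 3 (Euclid: 123 = 1·87 + 36; 87 = 2·36 + 15; 36 = 2·15 + 6; 15 = 2·6 + 3; 6 = 2·3 + 0), and 3 | 105.
Extended Euclid: 87·(17) + 123·(-12) = 3. Scale by 35: s₀ = 595.
General solution s = s₀ + 41k; reducing mod 41 gives s = 21 (and t = -14).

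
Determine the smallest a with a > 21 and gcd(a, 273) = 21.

42

gcd(a, 273) = 21 forces 21 | a; write a = 21s. Then gcd(21s, 21·13) = 21·gcd(s, 13), so need gcd(s, 13) = 1.
21s > 21 gives s ≥ 2. The least s ≥ 2 coprime to 13 is 2, so a = 21·2 = 42.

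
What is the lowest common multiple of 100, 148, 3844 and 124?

3555700

lcm(100, 148) = 100·148/gcd = 14800/4 = 3700
lcm(3700, 3844) = 3700·3844/gcd = 14222800/4 = 3555700
lcm(3555700, 124) = 3555700·124/gcd = 440906800/124 = 3555700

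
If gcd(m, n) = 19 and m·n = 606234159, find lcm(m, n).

For any two positive integers, gcd × lcm equals their product. Hence lcm = 606234159 / 19 = 31907061.

31907061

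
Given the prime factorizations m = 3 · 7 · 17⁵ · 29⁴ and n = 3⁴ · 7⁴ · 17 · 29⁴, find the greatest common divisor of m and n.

min exponent per shared prime: 3 · 7 · 17 · 29⁴ = 252499317

252499317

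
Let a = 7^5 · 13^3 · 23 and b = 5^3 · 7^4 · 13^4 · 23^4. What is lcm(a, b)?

max exponent per prime: 5^3 · 7^5 · 13^4 · 23^4 = 16791324953550875

16791324953550875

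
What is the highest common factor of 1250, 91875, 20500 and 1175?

25

gcd(1250, 91875): 91875 = 73·1250 + 625; 1250 = 2·625 + 0 → 625
gcd(625, 20500): 20500 = 32·625 + 500; 625 = 1·500 + 125; 500 = 4·125 + 0 → 125
gcd(125, 1175): 1175 = 9·125 + 50; 125 = 2·50 + 25; 50 = 2·25 + 0 → 25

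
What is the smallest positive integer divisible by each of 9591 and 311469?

995766393

9591 = 3 · 23 · 139; 311469 = 3 · 47³
max exponents: 3 · 23 · 47³ · 139 = 995766393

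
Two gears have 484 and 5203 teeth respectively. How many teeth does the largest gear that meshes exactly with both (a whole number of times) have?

121

484 = 2² · 11²
5203 = 11² · 43
Common: 11² = 121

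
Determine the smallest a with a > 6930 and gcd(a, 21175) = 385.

7315

Multiples of 385 above 6930: 385·19, 385·20, … . Need the cofactor coprime to 21175/385 = 55.
Checking s = 19, 20, … the first with gcd(s, 55) = 1 is s = 19, giving 7315.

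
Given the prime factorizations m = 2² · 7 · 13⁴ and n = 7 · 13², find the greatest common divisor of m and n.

min exponent per shared prime: 7 · 13² = 1183

1183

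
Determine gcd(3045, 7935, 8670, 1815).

15

3045 = 3 · 5 · 7 · 29; 7935 = 3 · 5 · 23²; 8670 = 2 · 3 · 5 · 17²; 1815 = 3 · 5 · 11²
gcd takes min exponent of each prime: 3 · 5 = 15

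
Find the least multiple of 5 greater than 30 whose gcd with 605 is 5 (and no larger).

35

gcd(m, 605) = 5 forces 5 | m; write m = 5s. Then gcd(5s, 5·121) = 5·gcd(s, 121), so need gcd(s, 121) = 1.
5s > 30 gives s ≥ 7. The least s ≥ 7 coprime to 121 is 7, so m = 5·7 = 35.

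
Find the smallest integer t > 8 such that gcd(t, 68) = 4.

gcd(t, 68) = 4 forces 4 | t; write t = 4s. Then gcd(4s, 4·17) = 4·gcd(s, 17), so need gcd(s, 17) = 1.
4s > 8 gives s ≥ 3. The least s ≥ 3 coprime to 17 is 3, so t = 4·3 = 12.

12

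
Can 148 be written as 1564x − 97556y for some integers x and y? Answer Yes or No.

Yes

By Bézout, 1564x − 97556y = 148 has integer solutions iff gcd(1564, 97556) | 148.
Euclid: 97556 = 62·1564 + 588; 1564 = 2·588 + 388; 588 = 1·388 + 200; 388 = 1·200 + 188; 200 = 1·188 + 12; 188 = 15·12 + 8; 12 = 1·8 + 4; 8 = 2·4 + 0. gcd = 4; 148 mod 4 = 0. Yes.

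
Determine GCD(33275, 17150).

33275 = 5² · 11³
17150 = 2 · 5² · 7³
Common: 5² = 25

25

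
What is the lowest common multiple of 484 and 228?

27588

gcd first: 484 = 2·228 + 28; 228 = 8·28 + 4; 28 = 7·4 + 0 → gcd = 4
lcm = 484·228/gcd = 110352/4 = 27588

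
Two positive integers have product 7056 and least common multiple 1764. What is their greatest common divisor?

gcd·lcm = product, so gcd = 7056/1764 = 4.

4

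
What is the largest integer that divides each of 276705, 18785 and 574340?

65

gcd(276705, 18785): 276705 = 14·18785 + 13715; 18785 = 1·13715 + 5070; 13715 = 2·5070 + 3575; 5070 = 1·3575 + 1495; 3575 = 2·1495 + 585; 1495 = 2·585 + 325; 585 = 1·325 + 260; 325 = 1·260 + 65; 260 = 4·65 + 0 → 65
gcd(65, 574340): 574340 = 8836·65 + 0 → 65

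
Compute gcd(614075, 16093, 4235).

gcd(614075, 16093): 614075 = 38·16093 + 2541; 16093 = 6·2541 + 847; 2541 = 3·847 + 0 → 847
gcd(847, 4235): 4235 = 5·847 + 0 → 847

847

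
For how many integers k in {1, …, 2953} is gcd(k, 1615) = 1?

2108

Prime factors of 1615: 5, 17, 19. Count integers ≤ 2953 divisible by none of them.
By inclusion–exclusion: 2953 − ⌊2953/5⌋ − ⌊2953/17⌋ − ⌊2953/19⌋ + ⌊2953/85⌋ + ⌊2953/95⌋ + ⌊2953/323⌋ − ⌊2953/1615⌋ = 2108.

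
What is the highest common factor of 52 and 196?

4

52 = 2² · 13
196 = 2² · 7²
Common: 2² = 4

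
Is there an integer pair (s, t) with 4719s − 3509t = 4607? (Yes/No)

No

gcd(4719, 3509): 4719 = 1·3509 + 1210; 3509 = 2·1210 + 1089; 1210 = 1·1089 + 121; 1089 = 9·121 + 0 → 121
121 does not divide 4607, so a solution does not exist.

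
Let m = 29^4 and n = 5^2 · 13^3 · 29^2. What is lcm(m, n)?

max exponent per prime: 5^2 · 13^3 · 29^4 = 38847408925

38847408925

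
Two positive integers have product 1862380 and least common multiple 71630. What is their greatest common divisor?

From gcd × lcm = uv: gcd = 1862380 / 71630 = 26.

26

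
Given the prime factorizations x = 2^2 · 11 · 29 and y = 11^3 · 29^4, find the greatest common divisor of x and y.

min exponent per shared prime: 11 · 29 = 319

319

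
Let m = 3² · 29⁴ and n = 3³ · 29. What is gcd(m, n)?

min exponent per shared prime: 3² · 29 = 261

261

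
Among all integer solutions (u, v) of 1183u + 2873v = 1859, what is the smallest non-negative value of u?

Reduce mod 2873: 1183u ≡ 1859 (mod 2873). With g = gcd(1183, 2873) = 169 dividing 1859, divide through: 7u ≡ 11 (mod 17).
Since gcd(7, 17) = 1, u ≡ 11·(7)⁻¹ ≡ 4 (mod 17). Smallest non-negative: 4.

4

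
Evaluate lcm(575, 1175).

27025

575 = 5² · 23; 1175 = 5² · 47
max exponents: 5² · 23 · 47 = 27025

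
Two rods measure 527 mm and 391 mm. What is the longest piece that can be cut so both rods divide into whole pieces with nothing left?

527 = 17 · 31
391 = 17 · 23
Common: 17 = 17

17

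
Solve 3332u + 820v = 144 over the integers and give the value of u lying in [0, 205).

Reduce mod 820: 3332u ≡ 144 (mod 820). With g = gcd(3332, 820) = 4 dividing 144, divide through: 833u ≡ 36 (mod 205).
Since gcd(833, 205) = 1, u ≡ 36·(833)⁻¹ ≡ 192 (mod 205). Smallest non-negative: 192.

192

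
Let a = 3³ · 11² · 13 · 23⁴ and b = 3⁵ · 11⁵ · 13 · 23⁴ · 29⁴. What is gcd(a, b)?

11885127111

min exponent per shared prime: 3³ · 11² · 13 · 23⁴ = 11885127111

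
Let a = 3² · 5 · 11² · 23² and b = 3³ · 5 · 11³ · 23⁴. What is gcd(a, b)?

min exponent per shared prime: 3² · 5 · 11² · 23² = 2880405

2880405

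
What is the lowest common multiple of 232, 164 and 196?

466088

lcm(232, 164) = 232·164/gcd = 38048/4 = 9512
lcm(9512, 196) = 9512·196/gcd = 1864352/4 = 466088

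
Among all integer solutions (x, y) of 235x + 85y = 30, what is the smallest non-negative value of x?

7

Euclid: 235 = 2·85 + 65; 85 = 1·65 + 20; 65 = 3·20 + 5; 20 = 4·5 + 0 → gcd = 5; 30 = 5·6.
Back-substitution yields 235·(4) + 85·(-11) = 5, so one solution is x = 4·6 = 24, y = -11·6 = -66.
Solutions in x differ by 85/5 = 17; the one in [0, 17) is 24 mod 17 = 7.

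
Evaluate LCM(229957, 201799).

gcd first: 229957 = 1·201799 + 28158; 201799 = 7·28158 + 4693; 28158 = 6·4693 + 0 → gcd = 4693
lcm = 229957·201799/gcd = 46405092643/4693 = 9888151

9888151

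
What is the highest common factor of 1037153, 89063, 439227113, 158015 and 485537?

2873

gcd(1037153, 89063): 1037153 = 11·89063 + 57460; 89063 = 1·57460 + 31603; 57460 = 1·31603 + 25857; 31603 = 1·25857 + 5746; 25857 = 4·5746 + 2873; 5746 = 2·2873 + 0 → 2873
gcd(2873, 439227113): 439227113 = 152881·2873 + 0 → 2873
gcd(2873, 158015): 158015 = 55·2873 + 0 → 2873
gcd(2873, 485537): 485537 = 169·2873 + 0 → 2873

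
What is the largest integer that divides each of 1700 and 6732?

68

Euclid: 6732 = 3·1700 + 1632; 1700 = 1·1632 + 68; 1632 = 24·68 + 0. Last nonzero remainder: 68.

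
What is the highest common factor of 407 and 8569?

11

407 = 11 · 37
8569 = 11 · 19 · 41
Common: 11 = 11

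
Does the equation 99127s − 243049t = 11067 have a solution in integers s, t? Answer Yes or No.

No

By Bézout, 99127s − 243049t = 11067 has integer solutions iff gcd(99127, 243049) | 11067.
Euclid: 243049 = 2·99127 + 44795; 99127 = 2·44795 + 9537; 44795 = 4·9537 + 6647; 9537 = 1·6647 + 2890; 6647 = 2·2890 + 867; 2890 = 3·867 + 289; 867 = 3·289 + 0. gcd = 289; 11067 mod 289 = 85. No.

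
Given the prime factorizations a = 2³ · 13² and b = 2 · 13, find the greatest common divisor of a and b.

26

min exponent per shared prime: 2 · 13 = 26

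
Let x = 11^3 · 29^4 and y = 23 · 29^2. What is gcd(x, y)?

841

min exponent per shared prime: 29^2 = 841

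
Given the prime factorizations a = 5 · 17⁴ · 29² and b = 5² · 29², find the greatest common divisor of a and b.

4205

min exponent per shared prime: 5 · 29² = 4205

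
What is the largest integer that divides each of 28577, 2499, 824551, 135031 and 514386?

17

gcd(28577, 2499): 28577 = 11·2499 + 1088; 2499 = 2·1088 + 323; 1088 = 3·323 + 119; 323 = 2·119 + 85; 119 = 1·85 + 34; 85 = 2·34 + 17; 34 = 2·17 + 0 → 17
gcd(17, 824551): 824551 = 48503·17 + 0 → 17
gcd(17, 135031): 135031 = 7943·17 + 0 → 17
gcd(17, 514386): 514386 = 30258·17 + 0 → 17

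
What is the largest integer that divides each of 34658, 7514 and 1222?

26

gcd(34658, 7514): 34658 = 4·7514 + 4602; 7514 = 1·4602 + 2912; 4602 = 1·2912 + 1690; 2912 = 1·1690 + 1222; 1690 = 1·1222 + 468; 1222 = 2·468 + 286; 468 = 1·286 + 182; 286 = 1·182 + 104; 182 = 1·104 + 78; 104 = 1·78 + 26; 78 = 3·26 + 0 → 26
gcd(26, 1222): 1222 = 47·26 + 0 → 26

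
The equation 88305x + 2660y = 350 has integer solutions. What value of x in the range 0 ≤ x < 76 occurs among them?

26

Euclid: 88305 = 33·2660 + 525; 2660 = 5·525 + 35; 525 = 15·35 + 0 → gcd = 35; 350 = 35·10.
Back-substitution yields 88305·(-5) + 2660·(166) = 35, so one solution is x = -5·10 = -50, y = 166·10 = 1660.
Solutions in x differ by 2660/35 = 76; the one in [0, 76) is -50 mod 76 = 26.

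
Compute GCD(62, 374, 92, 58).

2

gcd(62, 374): 374 = 6·62 + 2; 62 = 31·2 + 0 → 2
gcd(2, 92): 92 = 46·2 + 0 → 2
gcd(2, 58): 58 = 29·2 + 0 → 2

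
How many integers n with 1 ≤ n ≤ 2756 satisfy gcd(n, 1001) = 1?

1983

1001 = 7·11·13. Inclusion–exclusion on these primes:
2756 − ⌊2756/7⌋ − ⌊2756/11⌋ − ⌊2756/13⌋ + ⌊2756/77⌋ + ⌊2756/91⌋ + ⌊2756/143⌋ − ⌊2756/1001⌋ = 1983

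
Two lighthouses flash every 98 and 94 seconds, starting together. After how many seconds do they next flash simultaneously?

98 = 2 · 7²; 94 = 2 · 47
max exponents: 2 · 7² · 47 = 4606

4606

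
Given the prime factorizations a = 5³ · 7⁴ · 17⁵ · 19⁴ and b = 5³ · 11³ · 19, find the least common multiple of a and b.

max exponent per prime: 5³ · 7⁴ · 11³ · 17⁵ · 19⁴ = 73916133171436238375

73916133171436238375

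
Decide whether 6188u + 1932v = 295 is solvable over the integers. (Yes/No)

No

gcd(6188, 1932): 6188 = 3·1932 + 392; 1932 = 4·392 + 364; 392 = 1·364 + 28; 364 = 13·28 + 0 → 28
28 does not divide 295, so a solution does not exist.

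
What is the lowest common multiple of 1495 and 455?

10465

gcd first: 1495 = 3·455 + 130; 455 = 3·130 + 65; 130 = 2·65 + 0 → gcd = 65
lcm = 1495·455/gcd = 680225/65 = 10465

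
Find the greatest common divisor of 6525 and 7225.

25

6525 = 3² · 5² · 29
7225 = 5² · 17²
Common: 5² = 25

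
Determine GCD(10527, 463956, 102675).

gcd(10527, 463956): 463956 = 44·10527 + 768; 10527 = 13·768 + 543; 768 = 1·543 + 225; 543 = 2·225 + 93; 225 = 2·93 + 39; 93 = 2·39 + 15; 39 = 2·15 + 9; 15 = 1·9 + 6; 9 = 1·6 + 3; 6 = 2·3 + 0 → 3
gcd(3, 102675): 102675 = 34225·3 + 0 → 3

3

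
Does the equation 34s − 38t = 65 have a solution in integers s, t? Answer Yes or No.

No

gcd(34, 38): 38 = 1·34 + 4; 34 = 8·4 + 2; 4 = 2·2 + 0 → 2
2 does not divide 65, so a solution does not exist.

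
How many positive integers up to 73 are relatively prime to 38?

35

Prime factors of 38: 2, 19. Count integers ≤ 73 divisible by none of them.
By inclusion–exclusion: 73 − ⌊73/2⌋ − ⌊73/19⌋ + ⌊73/38⌋ = 35.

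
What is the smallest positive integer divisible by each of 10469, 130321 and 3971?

10469 = 19² · 29; 130321 = 19⁴; 3971 = 11 · 19²
lcm takes max exponent of each prime: 11 · 19⁴ · 29 = 41572399

41572399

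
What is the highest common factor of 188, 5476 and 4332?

gcd(188, 5476): 5476 = 29·188 + 24; 188 = 7·24 + 20; 24 = 1·20 + 4; 20 = 5·4 + 0 → 4
gcd(4, 4332): 4332 = 1083·4 + 0 → 4

4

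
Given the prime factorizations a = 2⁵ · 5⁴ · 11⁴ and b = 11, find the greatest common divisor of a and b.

min exponent per shared prime: 11 = 11

11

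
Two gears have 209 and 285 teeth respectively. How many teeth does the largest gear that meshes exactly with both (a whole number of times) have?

209 = 11 · 19
285 = 3 · 5 · 19
Common: 19 = 19

19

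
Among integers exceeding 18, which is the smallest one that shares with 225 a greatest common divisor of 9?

Multiples of 9 above 18: 9·3, 9·4, … . Need the cofactor coprime to 225/9 = 25.
Checking s = 3, 4, … the first with gcd(s, 25) = 1 is s = 3, giving 27.

27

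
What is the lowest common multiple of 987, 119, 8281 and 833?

19849557

lcm(987, 119) = 987·119/gcd = 117453/7 = 16779
lcm(16779, 8281) = 16779·8281/gcd = 138946899/7 = 19849557
lcm(19849557, 833) = 19849557·833/gcd = 16534680981/833 = 19849557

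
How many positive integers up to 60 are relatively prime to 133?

49

133 = 7·19. Inclusion–exclusion on these primes:
60 − ⌊60/7⌋ − ⌊60/19⌋ + ⌊60/133⌋ = 49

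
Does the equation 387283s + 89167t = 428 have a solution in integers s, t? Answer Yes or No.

No

By Bézout, 387283s + 89167t = 428 has integer solutions iff gcd(387283, 89167) | 428.
Euclid: 387283 = 4·89167 + 30615; 89167 = 2·30615 + 27937; 30615 = 1·27937 + 2678; 27937 = 10·2678 + 1157; 2678 = 2·1157 + 364; 1157 = 3·364 + 65; 364 = 5·65 + 39; 65 = 1·39 + 26; 39 = 1·26 + 13; 26 = 2·13 + 0. gcd = 13; 428 mod 13 = 12. No.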